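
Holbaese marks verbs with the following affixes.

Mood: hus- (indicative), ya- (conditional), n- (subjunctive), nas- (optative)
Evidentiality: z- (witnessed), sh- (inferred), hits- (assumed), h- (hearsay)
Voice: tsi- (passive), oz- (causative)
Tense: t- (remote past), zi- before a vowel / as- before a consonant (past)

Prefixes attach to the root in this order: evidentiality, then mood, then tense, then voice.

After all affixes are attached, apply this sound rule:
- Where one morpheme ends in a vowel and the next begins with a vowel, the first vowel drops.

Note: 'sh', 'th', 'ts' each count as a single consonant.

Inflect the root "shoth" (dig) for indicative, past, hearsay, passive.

Attach evidentiality hearsay h- → hshoth.
Attach mood indicative hus- → hushshoth.
Attach tense past as- (before consonant 'h') → ashushshoth.
Attach voice passive tsi- → tsiashushshoth.
Apply vowel deletion: tsiashushshoth → tsashushshoth.

tsashushshoth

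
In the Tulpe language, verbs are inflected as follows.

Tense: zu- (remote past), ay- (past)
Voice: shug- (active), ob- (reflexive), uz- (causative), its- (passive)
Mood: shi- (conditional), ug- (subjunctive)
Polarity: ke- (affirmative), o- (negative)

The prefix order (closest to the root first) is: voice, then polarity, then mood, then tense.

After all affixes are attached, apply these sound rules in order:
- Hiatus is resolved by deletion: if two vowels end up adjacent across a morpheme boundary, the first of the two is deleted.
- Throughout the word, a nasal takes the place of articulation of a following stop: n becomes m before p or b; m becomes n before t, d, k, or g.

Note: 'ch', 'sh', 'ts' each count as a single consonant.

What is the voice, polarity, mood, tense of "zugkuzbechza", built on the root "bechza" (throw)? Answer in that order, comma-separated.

Segment: zu-ug-ke-uz-bechza.
voice: uz- → causative.
polarity: ke- → affirmative.
mood: ug- → subjunctive.
tense: zu- → remote past.

causative, affirmative, subjunctive, remote past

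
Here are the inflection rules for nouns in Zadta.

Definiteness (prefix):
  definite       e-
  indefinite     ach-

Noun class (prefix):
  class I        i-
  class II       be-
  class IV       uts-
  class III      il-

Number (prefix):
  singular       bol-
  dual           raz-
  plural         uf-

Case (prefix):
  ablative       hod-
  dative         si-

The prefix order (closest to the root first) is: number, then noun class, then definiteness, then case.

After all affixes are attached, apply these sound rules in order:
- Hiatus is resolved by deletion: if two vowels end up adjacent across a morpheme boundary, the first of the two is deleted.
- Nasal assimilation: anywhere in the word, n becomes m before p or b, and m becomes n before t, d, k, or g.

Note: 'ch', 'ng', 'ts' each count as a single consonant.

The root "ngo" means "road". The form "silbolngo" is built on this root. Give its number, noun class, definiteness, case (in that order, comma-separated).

singular, class III, definite, dative

Segment: si-e-il-bol-ngo.
number: bol- → singular.
noun class: il- → class III.
definiteness: e- → definite.
case: si- → dative.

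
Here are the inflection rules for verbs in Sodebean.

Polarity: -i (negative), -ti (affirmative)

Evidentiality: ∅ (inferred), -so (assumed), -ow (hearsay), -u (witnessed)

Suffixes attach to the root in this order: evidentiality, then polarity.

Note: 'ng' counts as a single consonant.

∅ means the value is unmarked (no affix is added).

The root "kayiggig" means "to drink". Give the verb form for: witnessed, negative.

Attach evidentiality witnessed -u → kayiggigu.
Attach polarity negative -i → kayiggigui.

kayiggigui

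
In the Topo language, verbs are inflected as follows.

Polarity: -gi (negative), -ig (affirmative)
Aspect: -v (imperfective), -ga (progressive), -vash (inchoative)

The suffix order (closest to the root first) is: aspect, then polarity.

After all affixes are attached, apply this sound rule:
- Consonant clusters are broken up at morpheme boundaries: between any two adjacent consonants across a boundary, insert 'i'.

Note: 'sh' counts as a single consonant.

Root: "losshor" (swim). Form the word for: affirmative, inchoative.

losshorivashig

Attach aspect inchoative -vash → losshorvash.
Attach polarity affirmative -ig → losshorvashig.
Apply epenthesis: losshorvashig → losshorivashig.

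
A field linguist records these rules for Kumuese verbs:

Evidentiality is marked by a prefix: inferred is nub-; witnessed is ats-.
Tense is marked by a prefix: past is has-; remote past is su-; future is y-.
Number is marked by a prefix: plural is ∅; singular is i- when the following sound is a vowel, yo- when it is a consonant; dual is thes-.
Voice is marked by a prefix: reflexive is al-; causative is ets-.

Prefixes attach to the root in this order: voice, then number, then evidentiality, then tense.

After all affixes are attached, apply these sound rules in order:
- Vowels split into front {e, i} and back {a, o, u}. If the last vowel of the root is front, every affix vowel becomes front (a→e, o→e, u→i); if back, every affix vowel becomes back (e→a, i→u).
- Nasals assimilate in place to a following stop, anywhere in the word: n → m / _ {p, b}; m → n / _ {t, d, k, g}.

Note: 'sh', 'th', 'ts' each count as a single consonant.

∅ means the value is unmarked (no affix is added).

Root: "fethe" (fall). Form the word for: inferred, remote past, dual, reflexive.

sinibtheselfethe

Attach voice reflexive al- → alfethe.
Attach number dual thes- → thesalfethe.
Attach evidentiality inferred nub- → nubthesalfethe.
Attach tense remote past su- → sunubthesalfethe.
Apply vowel harmony: sunubthesalfethe → sinibtheselfethe.
Nasal assimilation: no change.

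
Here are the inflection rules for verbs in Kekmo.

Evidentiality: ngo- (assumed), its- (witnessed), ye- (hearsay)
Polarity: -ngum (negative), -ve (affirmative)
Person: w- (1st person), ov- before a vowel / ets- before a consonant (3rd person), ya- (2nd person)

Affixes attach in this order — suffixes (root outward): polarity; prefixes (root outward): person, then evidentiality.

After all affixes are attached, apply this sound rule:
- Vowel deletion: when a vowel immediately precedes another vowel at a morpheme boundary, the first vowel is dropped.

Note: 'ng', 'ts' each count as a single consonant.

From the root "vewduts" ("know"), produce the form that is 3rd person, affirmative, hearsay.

yetsvewdutsve

Attach person 3rd person ets- (before consonant 'v') → etsvewduts.
Attach evidentiality hearsay ye- → yeetsvewduts.
Attach polarity affirmative -ve → yeetsvewdutsve.
Apply vowel deletion: yeetsvewdutsve → yetsvewdutsve.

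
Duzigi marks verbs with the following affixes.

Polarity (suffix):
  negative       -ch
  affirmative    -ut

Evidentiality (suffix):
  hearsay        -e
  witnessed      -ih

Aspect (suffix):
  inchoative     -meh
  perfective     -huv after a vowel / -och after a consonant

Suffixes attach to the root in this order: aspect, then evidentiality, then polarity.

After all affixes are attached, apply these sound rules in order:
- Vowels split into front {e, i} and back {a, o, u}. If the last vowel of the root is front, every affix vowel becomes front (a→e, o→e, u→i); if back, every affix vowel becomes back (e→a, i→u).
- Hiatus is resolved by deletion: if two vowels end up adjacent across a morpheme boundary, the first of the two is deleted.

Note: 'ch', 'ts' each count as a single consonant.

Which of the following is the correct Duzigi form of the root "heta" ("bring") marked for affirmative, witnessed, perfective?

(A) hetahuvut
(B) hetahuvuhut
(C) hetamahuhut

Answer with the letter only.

B

Attach aspect perfective -huv (after vowel 'a') → hetahuv.
Attach evidentiality witnessed -ih → hetahuvih.
Attach polarity affirmative -ut → hetahuvihut.
Apply vowel harmony: hetahuvihut → hetahuvuhut.
Vowel deletion: no change.
So the correct form is hetahuvuhut, option (B).
(A) hetahuvut is wrong: it uses hearsay instead of witnessed for evidentiality.
(C) hetamahuhut is wrong: it uses inchoative instead of perfective for aspect.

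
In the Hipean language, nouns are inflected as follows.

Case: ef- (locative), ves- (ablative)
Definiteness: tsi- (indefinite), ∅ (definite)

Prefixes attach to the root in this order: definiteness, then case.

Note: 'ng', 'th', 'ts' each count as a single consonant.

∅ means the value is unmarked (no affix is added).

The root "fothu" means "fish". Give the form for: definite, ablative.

definiteness = definite: zero marking, form stays fothu.
Attach case ablative ves- → vesfothu.

vesfothu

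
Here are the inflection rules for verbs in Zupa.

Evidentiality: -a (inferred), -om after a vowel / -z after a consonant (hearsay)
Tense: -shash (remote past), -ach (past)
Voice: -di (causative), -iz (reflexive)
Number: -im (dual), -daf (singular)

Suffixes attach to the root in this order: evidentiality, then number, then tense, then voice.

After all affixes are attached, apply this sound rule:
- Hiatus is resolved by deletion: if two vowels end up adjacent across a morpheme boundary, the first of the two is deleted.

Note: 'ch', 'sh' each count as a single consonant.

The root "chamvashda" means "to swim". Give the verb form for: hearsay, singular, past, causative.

chamvashdomdafachdi

Attach evidentiality hearsay -om (after vowel 'a') → chamvashdaom.
Attach number singular -daf → chamvashdaomdaf.
Attach tense past -ach → chamvashdaomdafach.
Attach voice causative -di → chamvashdaomdafachdi.
Apply vowel deletion: chamvashdaomdafachdi → chamvashdomdafachdi.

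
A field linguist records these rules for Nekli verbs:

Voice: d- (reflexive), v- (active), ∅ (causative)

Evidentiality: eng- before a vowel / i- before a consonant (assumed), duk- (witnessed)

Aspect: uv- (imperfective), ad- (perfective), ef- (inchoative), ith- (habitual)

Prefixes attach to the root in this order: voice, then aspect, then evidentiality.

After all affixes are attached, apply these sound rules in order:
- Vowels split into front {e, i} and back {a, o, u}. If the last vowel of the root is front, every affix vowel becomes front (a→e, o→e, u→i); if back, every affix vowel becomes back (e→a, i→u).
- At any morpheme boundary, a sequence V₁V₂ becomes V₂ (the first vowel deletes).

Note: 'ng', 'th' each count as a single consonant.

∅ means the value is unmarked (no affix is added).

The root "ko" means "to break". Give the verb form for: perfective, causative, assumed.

voice = causative: zero marking, form stays ko.
Attach aspect perfective ad- → adko.
Attach evidentiality assumed eng- (before vowel 'a') → engadko.
Apply vowel harmony: engadko → angadko.
Vowel deletion: no change.

angadko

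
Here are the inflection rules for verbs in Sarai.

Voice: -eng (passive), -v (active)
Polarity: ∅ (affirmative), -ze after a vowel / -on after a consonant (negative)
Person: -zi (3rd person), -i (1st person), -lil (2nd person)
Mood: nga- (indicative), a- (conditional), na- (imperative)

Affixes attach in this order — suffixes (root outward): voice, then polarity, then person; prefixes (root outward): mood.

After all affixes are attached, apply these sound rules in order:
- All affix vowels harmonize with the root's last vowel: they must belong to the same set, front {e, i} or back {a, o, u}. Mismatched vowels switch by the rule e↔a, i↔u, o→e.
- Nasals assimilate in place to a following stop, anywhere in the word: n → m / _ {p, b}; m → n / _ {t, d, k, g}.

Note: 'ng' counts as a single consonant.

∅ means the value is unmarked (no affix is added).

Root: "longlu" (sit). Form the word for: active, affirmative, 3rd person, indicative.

ngalongluvzu

Attach voice active -v → longluv.
Attach mood indicative nga- → ngalongluv.
polarity = affirmative: zero marking, form stays ngalongluv.
Attach person 3rd person -zi → ngalongluvzi.
Apply vowel harmony: ngalongluvzi → ngalongluvzu.
Nasal assimilation: no change.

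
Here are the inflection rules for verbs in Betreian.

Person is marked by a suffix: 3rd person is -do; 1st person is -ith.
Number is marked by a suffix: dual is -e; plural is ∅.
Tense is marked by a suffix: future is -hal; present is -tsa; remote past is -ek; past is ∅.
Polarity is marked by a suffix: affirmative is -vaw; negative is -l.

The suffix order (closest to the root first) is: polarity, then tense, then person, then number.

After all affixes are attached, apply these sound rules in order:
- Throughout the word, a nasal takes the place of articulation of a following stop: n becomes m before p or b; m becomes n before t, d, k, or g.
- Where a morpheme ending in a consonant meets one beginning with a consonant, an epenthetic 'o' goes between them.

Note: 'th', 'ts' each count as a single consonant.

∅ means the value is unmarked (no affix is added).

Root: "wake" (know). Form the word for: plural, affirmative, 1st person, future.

wakevawohalith

Attach polarity affirmative -vaw → wakevaw.
Attach tense future -hal → wakevawhal.
Attach person 1st person -ith → wakevawhalith.
number = plural: zero marking, form stays wakevawhalith.
Nasal assimilation: no change.
Apply epenthesis: wakevawhalith → wakevawohalith.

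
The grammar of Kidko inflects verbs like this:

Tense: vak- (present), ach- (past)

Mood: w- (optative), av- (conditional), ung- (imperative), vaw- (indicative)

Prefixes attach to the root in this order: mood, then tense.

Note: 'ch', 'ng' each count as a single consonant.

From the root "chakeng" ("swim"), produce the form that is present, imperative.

vakungchakeng

Attach mood imperative ung- → ungchakeng.
Attach tense present vak- → vakungchakeng.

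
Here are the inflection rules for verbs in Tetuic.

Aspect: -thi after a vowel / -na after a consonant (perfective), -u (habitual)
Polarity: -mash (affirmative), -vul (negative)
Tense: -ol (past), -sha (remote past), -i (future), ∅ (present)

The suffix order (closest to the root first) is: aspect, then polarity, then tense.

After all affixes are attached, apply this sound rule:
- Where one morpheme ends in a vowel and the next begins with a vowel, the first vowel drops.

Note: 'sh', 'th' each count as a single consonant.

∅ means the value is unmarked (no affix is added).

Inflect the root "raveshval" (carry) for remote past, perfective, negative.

Attach aspect perfective -na (after consonant 'l') → raveshvalna.
Attach polarity negative -vul → raveshvalnavul.
Attach tense remote past -sha → raveshvalnavulsha.
Vowel deletion: no change.

raveshvalnavulsha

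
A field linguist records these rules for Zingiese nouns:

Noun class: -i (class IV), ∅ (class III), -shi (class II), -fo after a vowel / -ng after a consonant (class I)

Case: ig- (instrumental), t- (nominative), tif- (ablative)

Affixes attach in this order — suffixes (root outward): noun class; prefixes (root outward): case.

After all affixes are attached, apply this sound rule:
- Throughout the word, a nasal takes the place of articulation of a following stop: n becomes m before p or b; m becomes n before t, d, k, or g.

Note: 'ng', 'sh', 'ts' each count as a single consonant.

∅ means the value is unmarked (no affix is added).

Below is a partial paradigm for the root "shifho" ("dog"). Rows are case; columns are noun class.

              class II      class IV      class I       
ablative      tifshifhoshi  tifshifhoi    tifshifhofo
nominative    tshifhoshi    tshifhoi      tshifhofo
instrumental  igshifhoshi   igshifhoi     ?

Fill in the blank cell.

Attach noun class class I -fo (after vowel 'o') → shifhofo.
Attach case instrumental ig- → igshifhofo.
Nasal assimilation: no change.

igshifhofo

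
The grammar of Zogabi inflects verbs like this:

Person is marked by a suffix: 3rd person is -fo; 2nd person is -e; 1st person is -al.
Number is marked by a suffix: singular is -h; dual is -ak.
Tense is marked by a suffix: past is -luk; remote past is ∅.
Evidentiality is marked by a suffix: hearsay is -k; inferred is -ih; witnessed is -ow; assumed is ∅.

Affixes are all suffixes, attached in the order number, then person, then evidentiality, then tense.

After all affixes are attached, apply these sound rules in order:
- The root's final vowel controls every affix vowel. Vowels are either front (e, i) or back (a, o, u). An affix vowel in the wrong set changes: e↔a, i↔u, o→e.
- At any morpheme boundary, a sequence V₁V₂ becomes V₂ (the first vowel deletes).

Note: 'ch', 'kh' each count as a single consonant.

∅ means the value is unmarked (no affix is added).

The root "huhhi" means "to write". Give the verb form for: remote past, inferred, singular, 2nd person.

huhhihih

Attach number singular -h → huhhih.
Attach person 2nd person -e → huhhihe.
Attach evidentiality inferred -ih → huhhiheih.
tense = remote past: zero marking, form stays huhhiheih.
Vowel harmony: no change.
Apply vowel deletion: huhhiheih → huhhihih.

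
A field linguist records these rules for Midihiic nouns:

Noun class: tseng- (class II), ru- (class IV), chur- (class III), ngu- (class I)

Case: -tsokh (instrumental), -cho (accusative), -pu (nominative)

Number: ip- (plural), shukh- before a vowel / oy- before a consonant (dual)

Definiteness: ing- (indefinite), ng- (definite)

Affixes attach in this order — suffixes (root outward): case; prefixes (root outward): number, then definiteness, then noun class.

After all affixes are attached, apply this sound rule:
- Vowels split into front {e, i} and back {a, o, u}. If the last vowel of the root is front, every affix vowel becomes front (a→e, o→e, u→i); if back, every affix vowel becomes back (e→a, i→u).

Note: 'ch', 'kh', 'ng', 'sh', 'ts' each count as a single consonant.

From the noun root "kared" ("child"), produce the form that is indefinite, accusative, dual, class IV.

riingeykaredche

Attach number dual oy- (before consonant 'k') → oykared.
Attach case accusative -cho → oykaredcho.
Attach definiteness indefinite ing- → ingoykaredcho.
Attach noun class class IV ru- → ruingoykaredcho.
Apply vowel harmony: ruingoykaredcho → riingeykaredche.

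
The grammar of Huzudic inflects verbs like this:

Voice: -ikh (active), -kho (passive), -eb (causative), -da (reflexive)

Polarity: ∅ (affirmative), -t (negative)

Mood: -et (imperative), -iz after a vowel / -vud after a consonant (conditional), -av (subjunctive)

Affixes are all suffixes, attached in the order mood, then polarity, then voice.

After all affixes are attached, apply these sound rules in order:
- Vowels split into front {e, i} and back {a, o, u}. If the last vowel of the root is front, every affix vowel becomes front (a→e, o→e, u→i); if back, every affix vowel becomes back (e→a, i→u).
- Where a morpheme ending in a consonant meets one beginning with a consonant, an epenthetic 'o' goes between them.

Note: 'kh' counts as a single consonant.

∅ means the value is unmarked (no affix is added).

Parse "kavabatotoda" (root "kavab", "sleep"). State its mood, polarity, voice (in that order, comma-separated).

Segment: kavab-et-t-da.
mood: -et → imperative.
polarity: -t → negative.
voice: -da → reflexive.

imperative, negative, reflexive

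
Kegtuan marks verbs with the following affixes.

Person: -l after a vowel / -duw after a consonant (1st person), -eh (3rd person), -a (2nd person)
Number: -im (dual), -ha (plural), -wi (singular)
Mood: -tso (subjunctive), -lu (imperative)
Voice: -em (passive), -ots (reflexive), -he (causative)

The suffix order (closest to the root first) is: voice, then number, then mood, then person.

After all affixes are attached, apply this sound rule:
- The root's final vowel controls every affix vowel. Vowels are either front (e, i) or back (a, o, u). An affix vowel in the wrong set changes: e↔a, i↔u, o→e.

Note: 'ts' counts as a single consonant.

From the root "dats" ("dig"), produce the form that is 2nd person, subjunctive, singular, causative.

datshawutsoa

Attach voice causative -he → datshe.
Attach number singular -wi → datshewi.
Attach mood subjunctive -tso → datshewitso.
Attach person 2nd person -a → datshewitsoa.
Apply vowel harmony: datshewitsoa → datshawutsoa.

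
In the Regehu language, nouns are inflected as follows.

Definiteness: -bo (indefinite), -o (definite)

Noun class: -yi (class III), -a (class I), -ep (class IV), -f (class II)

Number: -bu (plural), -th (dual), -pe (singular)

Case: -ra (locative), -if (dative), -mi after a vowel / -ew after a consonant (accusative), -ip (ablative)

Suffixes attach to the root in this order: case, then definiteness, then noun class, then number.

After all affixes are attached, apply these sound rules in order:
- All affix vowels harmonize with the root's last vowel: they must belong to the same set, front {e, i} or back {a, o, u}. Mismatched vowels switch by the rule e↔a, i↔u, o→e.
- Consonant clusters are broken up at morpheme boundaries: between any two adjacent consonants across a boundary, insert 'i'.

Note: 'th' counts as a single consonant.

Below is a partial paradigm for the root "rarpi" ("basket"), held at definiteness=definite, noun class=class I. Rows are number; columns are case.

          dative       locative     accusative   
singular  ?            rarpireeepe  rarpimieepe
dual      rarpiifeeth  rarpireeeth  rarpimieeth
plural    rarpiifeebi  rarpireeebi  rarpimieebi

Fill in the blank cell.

rarpiifeepe

Attach case dative -if → rarpiif.
Attach definiteness definite -o → rarpiifo.
Attach noun class class I -a → rarpiifoa.
Attach number singular -pe → rarpiifoape.
Apply vowel harmony: rarpiifoape → rarpiifeepe.
Epenthesis: no change.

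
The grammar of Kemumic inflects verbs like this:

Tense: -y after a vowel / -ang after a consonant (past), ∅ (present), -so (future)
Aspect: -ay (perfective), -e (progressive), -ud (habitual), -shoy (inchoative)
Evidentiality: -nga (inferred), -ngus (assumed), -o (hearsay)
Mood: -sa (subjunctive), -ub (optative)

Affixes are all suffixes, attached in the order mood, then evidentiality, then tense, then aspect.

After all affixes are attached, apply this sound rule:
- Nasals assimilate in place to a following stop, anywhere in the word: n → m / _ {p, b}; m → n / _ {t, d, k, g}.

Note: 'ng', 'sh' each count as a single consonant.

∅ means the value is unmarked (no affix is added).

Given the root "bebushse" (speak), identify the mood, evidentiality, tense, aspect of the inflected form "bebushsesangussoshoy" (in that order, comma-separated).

Segment: bebushse-sa-ngus-so-shoy.
mood: -sa → subjunctive.
evidentiality: -ngus → assumed.
tense: -so → future.
aspect: -shoy → inchoative.

subjunctive, assumed, future, inchoative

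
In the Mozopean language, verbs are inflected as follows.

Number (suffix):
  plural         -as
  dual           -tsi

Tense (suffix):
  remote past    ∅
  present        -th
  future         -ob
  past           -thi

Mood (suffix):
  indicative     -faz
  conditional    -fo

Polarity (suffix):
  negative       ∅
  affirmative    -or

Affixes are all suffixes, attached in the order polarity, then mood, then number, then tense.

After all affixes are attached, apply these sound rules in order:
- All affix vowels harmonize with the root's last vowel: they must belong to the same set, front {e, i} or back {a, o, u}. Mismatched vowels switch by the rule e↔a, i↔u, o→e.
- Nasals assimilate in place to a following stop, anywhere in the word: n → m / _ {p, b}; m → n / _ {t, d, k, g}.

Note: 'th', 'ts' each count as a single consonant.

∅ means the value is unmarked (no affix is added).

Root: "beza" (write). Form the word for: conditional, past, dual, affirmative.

Attach polarity affirmative -or → bezaor.
Attach mood conditional -fo → bezaorfo.
Attach number dual -tsi → bezaorfotsi.
Attach tense past -thi → bezaorfotsithi.
Apply vowel harmony: bezaorfotsithi → bezaorfotsuthu.
Nasal assimilation: no change.

bezaorfotsuthu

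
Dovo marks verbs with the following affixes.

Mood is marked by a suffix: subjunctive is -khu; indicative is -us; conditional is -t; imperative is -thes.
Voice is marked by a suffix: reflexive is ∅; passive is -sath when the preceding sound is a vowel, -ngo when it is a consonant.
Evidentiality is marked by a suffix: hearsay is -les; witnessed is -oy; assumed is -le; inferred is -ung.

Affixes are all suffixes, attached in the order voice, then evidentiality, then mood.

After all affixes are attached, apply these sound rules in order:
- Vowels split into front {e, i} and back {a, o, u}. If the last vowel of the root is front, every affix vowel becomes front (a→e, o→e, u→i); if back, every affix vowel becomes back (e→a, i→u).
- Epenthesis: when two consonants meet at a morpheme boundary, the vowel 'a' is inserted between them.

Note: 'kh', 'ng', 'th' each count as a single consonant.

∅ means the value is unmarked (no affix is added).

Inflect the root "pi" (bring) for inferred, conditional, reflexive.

piingat

voice = reflexive: zero marking, form stays pi.
Attach evidentiality inferred -ung → piung.
Attach mood conditional -t → piungt.
Apply vowel harmony: piungt → piingt.
Apply epenthesis: piingt → piingat.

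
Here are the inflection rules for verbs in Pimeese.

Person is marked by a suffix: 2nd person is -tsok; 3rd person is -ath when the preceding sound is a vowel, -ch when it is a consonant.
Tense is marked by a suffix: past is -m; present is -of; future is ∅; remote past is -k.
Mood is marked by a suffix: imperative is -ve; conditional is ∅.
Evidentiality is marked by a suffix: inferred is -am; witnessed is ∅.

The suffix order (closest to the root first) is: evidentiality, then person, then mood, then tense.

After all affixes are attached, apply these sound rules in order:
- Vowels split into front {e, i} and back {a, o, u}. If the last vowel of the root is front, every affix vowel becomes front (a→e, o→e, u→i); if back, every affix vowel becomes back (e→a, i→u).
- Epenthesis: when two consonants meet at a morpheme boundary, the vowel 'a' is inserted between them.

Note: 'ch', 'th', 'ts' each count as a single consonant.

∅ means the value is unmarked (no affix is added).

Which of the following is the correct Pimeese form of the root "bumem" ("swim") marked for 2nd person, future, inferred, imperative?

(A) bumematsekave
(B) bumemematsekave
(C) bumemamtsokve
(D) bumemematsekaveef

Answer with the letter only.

B

Attach evidentiality inferred -am → bumemam.
Attach person 2nd person -tsok → bumemamtsok.
Attach mood imperative -ve → bumemamtsokve.
tense = future: zero marking, form stays bumemamtsokve.
Apply vowel harmony: bumemamtsokve → bumememtsekve.
Apply epenthesis: bumememtsekve → bumemematsekave.
So the correct form is bumemematsekave, option (B).
(A) bumematsekave is wrong: it uses witnessed instead of inferred for evidentiality.
(C) bumemamtsokve is wrong: it fails to apply the sound rule(s).
(D) bumemematsekaveef is wrong: it uses present instead of future for tense.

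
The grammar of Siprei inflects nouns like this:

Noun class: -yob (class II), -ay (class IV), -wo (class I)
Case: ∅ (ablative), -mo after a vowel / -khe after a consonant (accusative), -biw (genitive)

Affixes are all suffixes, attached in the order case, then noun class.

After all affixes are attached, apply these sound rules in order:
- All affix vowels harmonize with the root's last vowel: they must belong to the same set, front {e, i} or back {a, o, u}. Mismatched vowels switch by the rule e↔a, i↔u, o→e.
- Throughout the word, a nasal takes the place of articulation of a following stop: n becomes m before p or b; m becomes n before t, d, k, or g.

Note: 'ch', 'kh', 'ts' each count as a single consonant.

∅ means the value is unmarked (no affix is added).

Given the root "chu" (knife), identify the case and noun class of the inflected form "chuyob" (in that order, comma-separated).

Segment: chu-yob.
case: ∅ → ablative.
noun class: -yob → class II.

ablative, class II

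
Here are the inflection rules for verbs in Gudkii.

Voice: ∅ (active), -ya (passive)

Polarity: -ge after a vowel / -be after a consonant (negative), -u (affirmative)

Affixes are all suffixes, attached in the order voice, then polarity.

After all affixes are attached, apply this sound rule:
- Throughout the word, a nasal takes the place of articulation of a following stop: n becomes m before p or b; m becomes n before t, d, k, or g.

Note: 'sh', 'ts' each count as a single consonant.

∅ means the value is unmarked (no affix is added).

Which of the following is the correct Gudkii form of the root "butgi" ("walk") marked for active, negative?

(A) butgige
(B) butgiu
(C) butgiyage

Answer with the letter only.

voice = active: zero marking, form stays butgi.
Attach polarity negative -ge (after vowel 'i') → butgige.
Nasal assimilation: no change.
So the correct form is butgige, option (A).
(C) butgiyage is wrong: it uses passive instead of active for voice.
(B) butgiu is wrong: it uses affirmative instead of negative for polarity.

A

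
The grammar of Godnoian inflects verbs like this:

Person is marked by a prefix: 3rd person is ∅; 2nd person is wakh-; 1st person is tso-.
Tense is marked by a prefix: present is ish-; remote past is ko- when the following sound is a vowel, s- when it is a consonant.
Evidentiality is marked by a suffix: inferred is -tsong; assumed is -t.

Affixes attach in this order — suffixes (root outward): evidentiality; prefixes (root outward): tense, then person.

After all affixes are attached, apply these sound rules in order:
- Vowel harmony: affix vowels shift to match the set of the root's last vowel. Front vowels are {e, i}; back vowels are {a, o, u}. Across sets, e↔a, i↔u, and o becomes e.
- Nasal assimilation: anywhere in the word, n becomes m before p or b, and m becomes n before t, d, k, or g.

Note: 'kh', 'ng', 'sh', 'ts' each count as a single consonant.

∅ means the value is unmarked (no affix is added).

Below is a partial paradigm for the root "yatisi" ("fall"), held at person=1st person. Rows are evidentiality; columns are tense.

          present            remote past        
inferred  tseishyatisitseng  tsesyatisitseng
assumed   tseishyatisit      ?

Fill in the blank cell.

tsesyatisit

Attach tense remote past s- (before consonant 'y') → syatisi.
Attach evidentiality assumed -t → syatisit.
Attach person 1st person tso- → tsosyatisit.
Apply vowel harmony: tsosyatisit → tsesyatisit.
Nasal assimilation: no change.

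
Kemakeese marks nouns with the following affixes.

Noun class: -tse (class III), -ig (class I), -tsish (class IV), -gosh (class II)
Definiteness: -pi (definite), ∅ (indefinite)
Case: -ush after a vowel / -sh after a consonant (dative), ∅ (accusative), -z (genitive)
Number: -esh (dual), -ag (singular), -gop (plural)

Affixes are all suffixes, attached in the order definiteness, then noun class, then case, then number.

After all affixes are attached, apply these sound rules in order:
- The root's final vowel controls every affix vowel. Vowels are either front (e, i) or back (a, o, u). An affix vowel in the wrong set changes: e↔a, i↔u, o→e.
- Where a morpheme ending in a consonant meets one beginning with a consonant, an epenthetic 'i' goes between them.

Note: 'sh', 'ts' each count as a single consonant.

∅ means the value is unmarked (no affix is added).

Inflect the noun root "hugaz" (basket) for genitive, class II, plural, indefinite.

hugazigoshizigop

definiteness = indefinite: zero marking, form stays hugaz.
Attach noun class class II -gosh → hugazgosh.
Attach case genitive -z → hugazgoshz.
Attach number plural -gop → hugazgoshzgop.
Vowel harmony: no change.
Apply epenthesis: hugazgoshzgop → hugazigoshizigop.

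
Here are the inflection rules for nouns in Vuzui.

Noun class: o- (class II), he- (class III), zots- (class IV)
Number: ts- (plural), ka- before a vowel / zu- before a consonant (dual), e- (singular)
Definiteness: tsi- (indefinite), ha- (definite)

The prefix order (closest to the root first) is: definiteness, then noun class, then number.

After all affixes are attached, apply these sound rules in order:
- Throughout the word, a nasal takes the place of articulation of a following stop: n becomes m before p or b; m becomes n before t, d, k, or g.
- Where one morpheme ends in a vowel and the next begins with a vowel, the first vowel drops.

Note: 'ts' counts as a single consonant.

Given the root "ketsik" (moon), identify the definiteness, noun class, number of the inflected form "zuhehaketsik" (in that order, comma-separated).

definite, class III, dual

Segment: zu-he-ha-ketsik.
definiteness: ha- → definite.
noun class: he- → class III.
number: ka/zu- → dual.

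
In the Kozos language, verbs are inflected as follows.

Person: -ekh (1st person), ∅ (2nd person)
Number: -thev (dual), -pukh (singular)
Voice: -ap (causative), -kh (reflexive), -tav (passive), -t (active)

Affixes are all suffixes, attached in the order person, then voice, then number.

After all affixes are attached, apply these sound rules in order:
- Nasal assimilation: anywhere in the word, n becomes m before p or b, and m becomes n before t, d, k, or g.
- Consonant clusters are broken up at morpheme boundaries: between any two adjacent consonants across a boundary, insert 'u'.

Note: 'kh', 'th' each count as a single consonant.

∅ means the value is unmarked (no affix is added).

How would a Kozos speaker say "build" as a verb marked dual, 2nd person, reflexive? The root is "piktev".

piktevukhuthev

person = 2nd person: zero marking, form stays piktev.
Attach voice reflexive -kh → piktevkh.
Attach number dual -thev → piktevkhthev.
Nasal assimilation: no change.
Apply epenthesis: piktevkhthev → piktevukhuthev.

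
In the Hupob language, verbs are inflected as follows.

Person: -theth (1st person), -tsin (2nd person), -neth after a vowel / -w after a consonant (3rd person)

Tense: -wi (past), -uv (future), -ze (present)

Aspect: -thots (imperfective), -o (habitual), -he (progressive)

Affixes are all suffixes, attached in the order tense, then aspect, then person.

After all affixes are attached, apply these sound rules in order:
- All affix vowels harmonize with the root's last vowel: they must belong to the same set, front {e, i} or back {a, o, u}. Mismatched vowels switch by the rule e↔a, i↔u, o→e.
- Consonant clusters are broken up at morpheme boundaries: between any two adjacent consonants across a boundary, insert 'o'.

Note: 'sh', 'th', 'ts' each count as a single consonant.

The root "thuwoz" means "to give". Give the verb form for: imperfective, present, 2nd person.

thuwozozathotsotsun

Attach tense present -ze → thuwozze.
Attach aspect imperfective -thots → thuwozzethots.
Attach person 2nd person -tsin → thuwozzethotstsin.
Apply vowel harmony: thuwozzethotstsin → thuwozzathotstsun.
Apply epenthesis: thuwozzathotstsun → thuwozozathotsotsun.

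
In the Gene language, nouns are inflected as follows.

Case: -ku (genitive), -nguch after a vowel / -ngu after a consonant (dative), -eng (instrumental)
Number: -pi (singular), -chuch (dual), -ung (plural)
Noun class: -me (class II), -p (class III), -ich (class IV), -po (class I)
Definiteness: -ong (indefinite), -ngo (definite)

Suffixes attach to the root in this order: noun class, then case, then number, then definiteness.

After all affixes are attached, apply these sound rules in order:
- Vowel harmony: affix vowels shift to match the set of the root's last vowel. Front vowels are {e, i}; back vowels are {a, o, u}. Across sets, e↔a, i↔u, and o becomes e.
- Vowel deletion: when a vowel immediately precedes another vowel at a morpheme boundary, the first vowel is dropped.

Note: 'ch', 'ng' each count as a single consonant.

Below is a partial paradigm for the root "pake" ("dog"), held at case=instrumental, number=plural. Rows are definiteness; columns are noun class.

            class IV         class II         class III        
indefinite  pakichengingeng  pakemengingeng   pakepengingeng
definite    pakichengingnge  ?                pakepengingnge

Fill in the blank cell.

pakemengingnge

Attach noun class class II -me → pakeme.
Attach case instrumental -eng → pakemeeng.
Attach number plural -ung → pakemeengung.
Attach definiteness definite -ngo → pakemeengungngo.
Apply vowel harmony: pakemeengungngo → pakemeengingnge.
Apply vowel deletion: pakemeengingnge → pakemengingnge.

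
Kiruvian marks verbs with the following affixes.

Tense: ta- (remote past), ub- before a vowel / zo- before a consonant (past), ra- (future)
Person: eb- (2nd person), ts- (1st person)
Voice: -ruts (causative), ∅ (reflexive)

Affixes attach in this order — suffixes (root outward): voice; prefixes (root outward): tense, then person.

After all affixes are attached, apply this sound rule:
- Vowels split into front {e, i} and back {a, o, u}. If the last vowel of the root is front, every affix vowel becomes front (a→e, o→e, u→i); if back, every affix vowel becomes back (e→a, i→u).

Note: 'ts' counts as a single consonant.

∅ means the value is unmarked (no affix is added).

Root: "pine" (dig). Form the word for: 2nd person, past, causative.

Attach tense past zo- (before consonant 'p') → zopine.
Attach person 2nd person eb- → ebzopine.
Attach voice causative -ruts → ebzopineruts.
Apply vowel harmony: ebzopineruts → ebzepinerits.

ebzepinerits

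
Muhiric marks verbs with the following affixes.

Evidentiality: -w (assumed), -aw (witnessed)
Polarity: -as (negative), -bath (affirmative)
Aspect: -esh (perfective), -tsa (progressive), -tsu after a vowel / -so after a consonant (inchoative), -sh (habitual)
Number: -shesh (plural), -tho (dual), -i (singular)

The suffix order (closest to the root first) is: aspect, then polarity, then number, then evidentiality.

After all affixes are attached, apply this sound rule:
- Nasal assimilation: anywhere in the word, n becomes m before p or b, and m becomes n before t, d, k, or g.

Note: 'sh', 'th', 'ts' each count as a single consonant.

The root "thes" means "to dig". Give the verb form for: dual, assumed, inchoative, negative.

thessoasthow

Attach aspect inchoative -so (after consonant 's') → thesso.
Attach polarity negative -as → thessoas.
Attach number dual -tho → thessoastho.
Attach evidentiality assumed -w → thessoasthow.
Nasal assimilation: no change.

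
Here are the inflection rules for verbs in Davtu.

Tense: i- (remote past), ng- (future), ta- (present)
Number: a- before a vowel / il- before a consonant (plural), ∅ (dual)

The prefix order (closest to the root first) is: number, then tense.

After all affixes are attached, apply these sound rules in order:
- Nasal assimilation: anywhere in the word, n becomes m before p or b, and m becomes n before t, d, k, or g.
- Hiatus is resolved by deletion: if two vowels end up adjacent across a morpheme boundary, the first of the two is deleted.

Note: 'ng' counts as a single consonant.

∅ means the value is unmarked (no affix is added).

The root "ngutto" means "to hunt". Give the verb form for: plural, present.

Attach number plural il- (before consonant 'ng') → ilngutto.
Attach tense present ta- → tailngutto.
Nasal assimilation: no change.
Apply vowel deletion: tailngutto → tilngutto.

tilngutto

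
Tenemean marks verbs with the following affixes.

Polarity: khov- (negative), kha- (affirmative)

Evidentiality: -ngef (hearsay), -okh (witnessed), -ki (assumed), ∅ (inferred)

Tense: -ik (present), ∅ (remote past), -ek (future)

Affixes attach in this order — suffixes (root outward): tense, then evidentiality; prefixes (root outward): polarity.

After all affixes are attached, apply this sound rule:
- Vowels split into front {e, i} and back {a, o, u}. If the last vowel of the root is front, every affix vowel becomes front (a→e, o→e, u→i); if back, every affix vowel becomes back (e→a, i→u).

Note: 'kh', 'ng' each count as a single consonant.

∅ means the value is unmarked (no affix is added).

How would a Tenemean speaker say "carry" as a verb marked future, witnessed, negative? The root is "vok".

Attach tense future -ek → vokek.
Attach polarity negative khov- → khovvokek.
Attach evidentiality witnessed -okh → khovvokekokh.
Apply vowel harmony: khovvokekokh → khovvokakokh.

khovvokakokh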